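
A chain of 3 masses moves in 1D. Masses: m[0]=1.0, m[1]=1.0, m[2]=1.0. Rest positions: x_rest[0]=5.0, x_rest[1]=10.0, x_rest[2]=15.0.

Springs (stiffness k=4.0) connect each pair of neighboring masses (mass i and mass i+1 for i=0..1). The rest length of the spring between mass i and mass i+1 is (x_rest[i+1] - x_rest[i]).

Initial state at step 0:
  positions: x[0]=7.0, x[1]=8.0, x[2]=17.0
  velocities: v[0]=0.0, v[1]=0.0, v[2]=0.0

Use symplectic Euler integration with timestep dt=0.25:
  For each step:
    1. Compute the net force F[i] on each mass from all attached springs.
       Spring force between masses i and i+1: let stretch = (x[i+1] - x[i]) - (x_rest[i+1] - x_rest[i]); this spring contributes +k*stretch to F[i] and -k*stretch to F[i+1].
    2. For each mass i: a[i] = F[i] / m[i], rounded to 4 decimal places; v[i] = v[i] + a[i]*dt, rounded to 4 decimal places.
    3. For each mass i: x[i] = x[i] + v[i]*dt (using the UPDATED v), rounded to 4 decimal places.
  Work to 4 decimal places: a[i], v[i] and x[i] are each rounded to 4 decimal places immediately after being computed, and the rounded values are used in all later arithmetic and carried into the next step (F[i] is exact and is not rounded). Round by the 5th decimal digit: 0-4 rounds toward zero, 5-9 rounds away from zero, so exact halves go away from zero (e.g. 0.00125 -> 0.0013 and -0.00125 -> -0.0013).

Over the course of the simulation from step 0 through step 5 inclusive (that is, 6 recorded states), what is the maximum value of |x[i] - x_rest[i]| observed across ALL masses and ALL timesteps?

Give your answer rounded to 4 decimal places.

Step 0: x=[7.0000 8.0000 17.0000] v=[0.0000 0.0000 0.0000]
Step 1: x=[6.0000 10.0000 16.0000] v=[-4.0000 8.0000 -4.0000]
Step 2: x=[4.7500 12.5000 14.7500] v=[-5.0000 10.0000 -5.0000]
Step 3: x=[4.1875 13.6250 14.1875] v=[-2.2500 4.5000 -2.2500]
Step 4: x=[4.7344 12.5313 14.7344] v=[2.1875 -4.3750 2.1875]
Step 5: x=[5.9805 10.0391 15.9805] v=[4.9844 -9.9688 4.9844]
Max displacement = 3.6250

Answer: 3.6250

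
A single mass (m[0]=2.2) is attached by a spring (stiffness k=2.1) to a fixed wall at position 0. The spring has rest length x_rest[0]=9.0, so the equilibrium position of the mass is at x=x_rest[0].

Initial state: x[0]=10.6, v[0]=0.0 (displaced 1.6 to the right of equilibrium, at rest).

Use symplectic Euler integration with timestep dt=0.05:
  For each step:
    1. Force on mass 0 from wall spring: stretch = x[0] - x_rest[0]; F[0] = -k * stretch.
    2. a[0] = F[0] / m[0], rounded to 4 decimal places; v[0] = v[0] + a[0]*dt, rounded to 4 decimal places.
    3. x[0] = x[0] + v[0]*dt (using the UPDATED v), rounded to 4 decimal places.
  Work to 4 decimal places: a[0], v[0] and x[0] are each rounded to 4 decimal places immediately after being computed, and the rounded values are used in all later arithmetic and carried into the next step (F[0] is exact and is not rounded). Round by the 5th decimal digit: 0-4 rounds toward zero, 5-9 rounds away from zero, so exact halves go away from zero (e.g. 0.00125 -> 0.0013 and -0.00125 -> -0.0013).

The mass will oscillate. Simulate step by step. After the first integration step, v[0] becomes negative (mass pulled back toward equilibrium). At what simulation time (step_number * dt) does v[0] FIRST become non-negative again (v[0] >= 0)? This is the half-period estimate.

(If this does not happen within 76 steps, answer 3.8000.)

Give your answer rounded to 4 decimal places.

Step 0: x=[10.6000] v=[0.0000]
Step 1: x=[10.5962] v=[-0.0764]
Step 2: x=[10.5886] v=[-0.1526]
Step 3: x=[10.5772] v=[-0.2284]
Step 4: x=[10.5620] v=[-0.3037]
Step 5: x=[10.5431] v=[-0.3783]
Step 6: x=[10.5205] v=[-0.4520]
Step 7: x=[10.4943] v=[-0.5246]
Step 8: x=[10.4645] v=[-0.5959]
Step 9: x=[10.4312] v=[-0.6658]
Step 10: x=[10.3945] v=[-0.7341]
Step 11: x=[10.3545] v=[-0.8007]
Step 12: x=[10.3112] v=[-0.8653]
Step 13: x=[10.2648] v=[-0.9279]
Step 14: x=[10.2154] v=[-0.9883]
Step 15: x=[10.1631] v=[-1.0463]
Step 16: x=[10.1080] v=[-1.1018]
Step 17: x=[10.0503] v=[-1.1547]
Step 18: x=[9.9901] v=[-1.2048]
Step 19: x=[9.9275] v=[-1.2521]
Step 20: x=[9.8627] v=[-1.2964]
Step 21: x=[9.7958] v=[-1.3376]
Step 22: x=[9.7270] v=[-1.3756]
Step 23: x=[9.6565] v=[-1.4103]
Step 24: x=[9.5844] v=[-1.4416]
Step 25: x=[9.5109] v=[-1.4695]
Step 26: x=[9.4362] v=[-1.4939]
Step 27: x=[9.3605] v=[-1.5147]
Step 28: x=[9.2839] v=[-1.5319]
Step 29: x=[9.2066] v=[-1.5455]
Step 30: x=[9.1288] v=[-1.5554]
Step 31: x=[9.0507] v=[-1.5615]
Step 32: x=[8.9725] v=[-1.5639]
Step 33: x=[8.8944] v=[-1.5626]
Step 34: x=[8.8165] v=[-1.5576]
Step 35: x=[8.7391] v=[-1.5488]
Step 36: x=[8.6623] v=[-1.5364]
Step 37: x=[8.5863] v=[-1.5203]
Step 38: x=[8.5113] v=[-1.5006]
Step 39: x=[8.4374] v=[-1.4773]
Step 40: x=[8.3649] v=[-1.4505]
Step 41: x=[8.2939] v=[-1.4202]
Step 42: x=[8.2246] v=[-1.3865]
Step 43: x=[8.1571] v=[-1.3495]
Step 44: x=[8.0916] v=[-1.3093]
Step 45: x=[8.0283] v=[-1.2659]
Step 46: x=[7.9673] v=[-1.2195]
Step 47: x=[7.9088] v=[-1.1702]
Step 48: x=[7.8529] v=[-1.1181]
Step 49: x=[7.7997] v=[-1.0634]
Step 50: x=[7.7494] v=[-1.0061]
Step 51: x=[7.7021] v=[-0.9464]
Step 52: x=[7.6579] v=[-0.8845]
Step 53: x=[7.6169] v=[-0.8204]
Step 54: x=[7.5792] v=[-0.7544]
Step 55: x=[7.5449] v=[-0.6866]
Step 56: x=[7.5140] v=[-0.6172]
Step 57: x=[7.4867] v=[-0.5463]
Step 58: x=[7.4630] v=[-0.4741]
Step 59: x=[7.4430] v=[-0.4007]
Step 60: x=[7.4267] v=[-0.3264]
Step 61: x=[7.4141] v=[-0.2513]
Step 62: x=[7.4053] v=[-0.1756]
Step 63: x=[7.4003] v=[-0.0995]
Step 64: x=[7.3991] v=[-0.0232]
Step 65: x=[7.4018] v=[0.0532]
First v>=0 after going negative at step 65, time=3.2500

Answer: 3.2500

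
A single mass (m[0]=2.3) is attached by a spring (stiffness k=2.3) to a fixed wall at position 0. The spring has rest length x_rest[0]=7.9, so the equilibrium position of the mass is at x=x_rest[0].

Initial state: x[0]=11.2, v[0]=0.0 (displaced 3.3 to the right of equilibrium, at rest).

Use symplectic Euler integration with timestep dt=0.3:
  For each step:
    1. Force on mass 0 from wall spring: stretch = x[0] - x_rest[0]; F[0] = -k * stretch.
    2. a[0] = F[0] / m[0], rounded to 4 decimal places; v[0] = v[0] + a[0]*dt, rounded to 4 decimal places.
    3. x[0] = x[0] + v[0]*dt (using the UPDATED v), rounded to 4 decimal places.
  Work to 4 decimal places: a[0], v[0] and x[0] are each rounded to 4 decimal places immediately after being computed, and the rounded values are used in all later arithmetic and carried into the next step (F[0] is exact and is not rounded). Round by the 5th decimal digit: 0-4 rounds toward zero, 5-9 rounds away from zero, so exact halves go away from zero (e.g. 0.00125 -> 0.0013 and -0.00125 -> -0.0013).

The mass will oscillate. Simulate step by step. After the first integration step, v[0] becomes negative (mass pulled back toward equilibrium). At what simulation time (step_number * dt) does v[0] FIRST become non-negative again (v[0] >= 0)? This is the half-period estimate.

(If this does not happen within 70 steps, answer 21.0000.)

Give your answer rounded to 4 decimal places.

Step 0: x=[11.2000] v=[0.0000]
Step 1: x=[10.9030] v=[-0.9900]
Step 2: x=[10.3357] v=[-1.8909]
Step 3: x=[9.5492] v=[-2.6216]
Step 4: x=[8.6143] v=[-3.1164]
Step 5: x=[7.6151] v=[-3.3307]
Step 6: x=[6.6415] v=[-3.2452]
Step 7: x=[5.7812] v=[-2.8677]
Step 8: x=[5.1116] v=[-2.2321]
Step 9: x=[4.6929] v=[-1.3956]
Step 10: x=[4.5629] v=[-0.4335]
Step 11: x=[4.7332] v=[0.5676]
First v>=0 after going negative at step 11, time=3.3000

Answer: 3.3000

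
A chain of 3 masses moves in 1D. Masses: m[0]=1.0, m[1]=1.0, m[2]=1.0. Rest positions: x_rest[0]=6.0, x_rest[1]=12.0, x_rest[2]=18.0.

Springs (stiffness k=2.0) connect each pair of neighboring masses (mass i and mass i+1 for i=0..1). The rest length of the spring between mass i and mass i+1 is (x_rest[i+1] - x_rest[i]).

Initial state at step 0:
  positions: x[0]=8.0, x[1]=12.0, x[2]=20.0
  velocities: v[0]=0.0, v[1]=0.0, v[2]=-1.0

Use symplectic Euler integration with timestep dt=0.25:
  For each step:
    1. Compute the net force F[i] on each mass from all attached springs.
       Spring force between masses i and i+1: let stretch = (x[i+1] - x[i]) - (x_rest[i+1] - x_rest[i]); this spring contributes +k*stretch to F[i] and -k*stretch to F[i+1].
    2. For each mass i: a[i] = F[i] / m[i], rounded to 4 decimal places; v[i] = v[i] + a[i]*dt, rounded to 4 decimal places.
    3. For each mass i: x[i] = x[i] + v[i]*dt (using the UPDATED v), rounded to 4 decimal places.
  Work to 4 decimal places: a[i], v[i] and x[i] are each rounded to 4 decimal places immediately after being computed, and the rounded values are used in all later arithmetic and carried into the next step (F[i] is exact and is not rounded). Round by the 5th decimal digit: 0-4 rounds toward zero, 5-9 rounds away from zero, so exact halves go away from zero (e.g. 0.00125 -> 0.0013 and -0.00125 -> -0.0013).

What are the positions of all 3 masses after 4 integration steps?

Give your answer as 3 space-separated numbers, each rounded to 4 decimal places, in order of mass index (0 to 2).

Answer: 6.6519 14.4068 17.9414

Derivation:
Step 0: x=[8.0000 12.0000 20.0000] v=[0.0000 0.0000 -1.0000]
Step 1: x=[7.7500 12.5000 19.5000] v=[-1.0000 2.0000 -2.0000]
Step 2: x=[7.3438 13.2813 18.8750] v=[-1.6250 3.1250 -2.5000]
Step 3: x=[6.9297 14.0196 18.3008] v=[-1.6563 2.9531 -2.2969]
Step 4: x=[6.6519 14.4068 17.9414] v=[-1.1114 1.5488 -1.4375]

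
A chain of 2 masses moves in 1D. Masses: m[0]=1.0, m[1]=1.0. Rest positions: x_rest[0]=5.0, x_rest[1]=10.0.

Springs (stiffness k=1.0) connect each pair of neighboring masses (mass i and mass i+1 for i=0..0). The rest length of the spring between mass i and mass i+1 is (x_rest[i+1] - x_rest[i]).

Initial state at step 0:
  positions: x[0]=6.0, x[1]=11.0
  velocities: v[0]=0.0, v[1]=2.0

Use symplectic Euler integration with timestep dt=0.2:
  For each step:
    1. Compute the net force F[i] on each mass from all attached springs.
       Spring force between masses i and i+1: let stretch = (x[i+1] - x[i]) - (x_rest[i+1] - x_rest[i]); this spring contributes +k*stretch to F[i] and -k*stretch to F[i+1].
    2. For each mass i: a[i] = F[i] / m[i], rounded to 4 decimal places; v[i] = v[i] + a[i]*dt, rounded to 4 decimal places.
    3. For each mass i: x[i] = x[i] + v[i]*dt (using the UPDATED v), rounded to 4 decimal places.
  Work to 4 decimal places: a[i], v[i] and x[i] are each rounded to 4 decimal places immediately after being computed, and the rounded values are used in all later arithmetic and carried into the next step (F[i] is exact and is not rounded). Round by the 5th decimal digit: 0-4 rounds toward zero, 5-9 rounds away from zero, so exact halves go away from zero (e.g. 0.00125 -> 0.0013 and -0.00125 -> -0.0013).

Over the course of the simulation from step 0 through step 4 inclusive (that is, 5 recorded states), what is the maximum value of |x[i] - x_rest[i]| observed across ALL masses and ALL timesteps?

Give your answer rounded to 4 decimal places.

Step 0: x=[6.0000 11.0000] v=[0.0000 2.0000]
Step 1: x=[6.0000 11.4000] v=[0.0000 2.0000]
Step 2: x=[6.0160 11.7840] v=[0.0800 1.9200]
Step 3: x=[6.0627 12.1373] v=[0.2336 1.7664]
Step 4: x=[6.1524 12.4476] v=[0.4485 1.5515]
Max displacement = 2.4476

Answer: 2.4476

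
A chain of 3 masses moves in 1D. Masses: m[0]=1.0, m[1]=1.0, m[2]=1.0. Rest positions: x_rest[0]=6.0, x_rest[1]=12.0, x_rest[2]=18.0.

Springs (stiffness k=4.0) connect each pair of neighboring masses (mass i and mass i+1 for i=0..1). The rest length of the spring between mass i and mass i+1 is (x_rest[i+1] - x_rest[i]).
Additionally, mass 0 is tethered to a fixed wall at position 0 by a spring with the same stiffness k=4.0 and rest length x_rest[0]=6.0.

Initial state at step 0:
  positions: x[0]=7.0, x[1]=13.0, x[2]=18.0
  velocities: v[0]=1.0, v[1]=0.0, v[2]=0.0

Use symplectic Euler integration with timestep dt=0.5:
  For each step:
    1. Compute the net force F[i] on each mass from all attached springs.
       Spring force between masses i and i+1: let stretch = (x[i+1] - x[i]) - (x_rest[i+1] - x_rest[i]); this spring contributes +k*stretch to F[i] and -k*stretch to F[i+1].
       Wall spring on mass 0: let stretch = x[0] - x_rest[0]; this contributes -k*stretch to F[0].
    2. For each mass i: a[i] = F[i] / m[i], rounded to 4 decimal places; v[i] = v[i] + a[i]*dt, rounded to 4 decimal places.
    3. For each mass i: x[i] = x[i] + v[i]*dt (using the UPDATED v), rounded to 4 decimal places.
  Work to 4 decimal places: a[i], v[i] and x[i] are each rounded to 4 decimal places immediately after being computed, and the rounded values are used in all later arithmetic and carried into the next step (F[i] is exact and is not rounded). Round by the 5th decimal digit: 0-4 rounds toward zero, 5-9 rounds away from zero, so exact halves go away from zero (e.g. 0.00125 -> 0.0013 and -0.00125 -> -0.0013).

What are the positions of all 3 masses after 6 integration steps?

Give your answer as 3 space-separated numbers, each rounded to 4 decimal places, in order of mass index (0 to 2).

Step 0: x=[7.0000 13.0000 18.0000] v=[1.0000 0.0000 0.0000]
Step 1: x=[6.5000 12.0000 19.0000] v=[-1.0000 -2.0000 2.0000]
Step 2: x=[5.0000 12.5000 19.0000] v=[-3.0000 1.0000 0.0000]
Step 3: x=[6.0000 12.0000 18.5000] v=[2.0000 -1.0000 -1.0000]
Step 4: x=[7.0000 12.0000 17.5000] v=[2.0000 0.0000 -2.0000]
Step 5: x=[6.0000 12.5000 17.0000] v=[-2.0000 1.0000 -1.0000]
Step 6: x=[5.5000 11.0000 18.0000] v=[-1.0000 -3.0000 2.0000]

Answer: 5.5000 11.0000 18.0000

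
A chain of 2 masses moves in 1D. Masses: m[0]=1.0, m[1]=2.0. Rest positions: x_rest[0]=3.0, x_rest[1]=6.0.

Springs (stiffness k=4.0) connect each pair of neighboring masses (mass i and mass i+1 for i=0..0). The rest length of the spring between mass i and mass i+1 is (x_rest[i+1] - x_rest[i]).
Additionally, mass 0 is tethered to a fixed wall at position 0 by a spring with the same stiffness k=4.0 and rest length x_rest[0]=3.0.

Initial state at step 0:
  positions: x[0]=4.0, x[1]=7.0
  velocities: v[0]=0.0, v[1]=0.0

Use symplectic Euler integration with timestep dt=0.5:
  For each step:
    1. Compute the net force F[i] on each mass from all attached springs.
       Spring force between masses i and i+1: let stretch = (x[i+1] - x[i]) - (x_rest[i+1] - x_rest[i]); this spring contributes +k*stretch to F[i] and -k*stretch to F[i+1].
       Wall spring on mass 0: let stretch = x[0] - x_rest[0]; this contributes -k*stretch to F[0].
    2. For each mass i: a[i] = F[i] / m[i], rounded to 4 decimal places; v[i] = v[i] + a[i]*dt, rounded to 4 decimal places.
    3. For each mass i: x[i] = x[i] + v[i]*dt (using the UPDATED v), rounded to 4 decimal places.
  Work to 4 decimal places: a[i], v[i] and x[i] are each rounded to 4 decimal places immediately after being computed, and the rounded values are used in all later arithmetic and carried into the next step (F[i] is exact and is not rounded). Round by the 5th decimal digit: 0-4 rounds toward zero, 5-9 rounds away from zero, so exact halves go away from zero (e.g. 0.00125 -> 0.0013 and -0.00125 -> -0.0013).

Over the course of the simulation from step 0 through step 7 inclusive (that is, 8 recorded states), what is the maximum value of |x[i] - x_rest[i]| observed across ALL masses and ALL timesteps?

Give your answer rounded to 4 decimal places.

Step 0: x=[4.0000 7.0000] v=[0.0000 0.0000]
Step 1: x=[3.0000 7.0000] v=[-2.0000 0.0000]
Step 2: x=[3.0000 6.5000] v=[0.0000 -1.0000]
Step 3: x=[3.5000 5.7500] v=[1.0000 -1.5000]
Step 4: x=[2.7500 5.3750] v=[-1.5000 -0.7500]
Step 5: x=[1.8750 5.1875] v=[-1.7500 -0.3750]
Step 6: x=[2.4375 4.8438] v=[1.1250 -0.6875]
Step 7: x=[2.9688 4.7969] v=[1.0626 -0.0938]
Max displacement = 1.2031

Answer: 1.2031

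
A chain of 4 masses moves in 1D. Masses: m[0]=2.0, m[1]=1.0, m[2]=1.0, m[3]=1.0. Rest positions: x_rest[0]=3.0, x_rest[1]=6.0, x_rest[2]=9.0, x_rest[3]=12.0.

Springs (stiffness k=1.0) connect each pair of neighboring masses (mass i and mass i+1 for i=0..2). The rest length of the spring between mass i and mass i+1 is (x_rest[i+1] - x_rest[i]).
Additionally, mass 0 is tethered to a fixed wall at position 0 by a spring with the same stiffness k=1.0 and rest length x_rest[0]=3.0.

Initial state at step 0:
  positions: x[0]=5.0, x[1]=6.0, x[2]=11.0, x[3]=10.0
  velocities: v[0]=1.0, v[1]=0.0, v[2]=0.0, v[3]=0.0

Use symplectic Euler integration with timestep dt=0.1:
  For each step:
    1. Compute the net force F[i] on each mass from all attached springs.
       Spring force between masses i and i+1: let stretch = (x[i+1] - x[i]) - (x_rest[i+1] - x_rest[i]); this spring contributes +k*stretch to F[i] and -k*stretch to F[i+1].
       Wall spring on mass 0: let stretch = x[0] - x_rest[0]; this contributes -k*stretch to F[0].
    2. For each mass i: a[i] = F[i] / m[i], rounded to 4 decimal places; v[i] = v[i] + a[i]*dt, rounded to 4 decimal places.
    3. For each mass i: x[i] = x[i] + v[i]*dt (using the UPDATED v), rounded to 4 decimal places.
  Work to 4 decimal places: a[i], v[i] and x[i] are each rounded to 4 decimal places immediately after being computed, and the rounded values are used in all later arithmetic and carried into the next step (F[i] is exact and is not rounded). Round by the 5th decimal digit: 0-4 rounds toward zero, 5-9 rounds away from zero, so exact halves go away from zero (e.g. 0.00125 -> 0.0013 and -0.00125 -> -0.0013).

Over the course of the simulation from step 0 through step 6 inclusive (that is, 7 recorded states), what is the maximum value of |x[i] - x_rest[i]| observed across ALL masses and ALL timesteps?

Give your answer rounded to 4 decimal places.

Answer: 2.1960

Derivation:
Step 0: x=[5.0000 6.0000 11.0000 10.0000] v=[1.0000 0.0000 0.0000 0.0000]
Step 1: x=[5.0800 6.0400 10.9400 10.0400] v=[0.8000 0.4000 -0.6000 0.4000]
Step 2: x=[5.1394 6.1194 10.8220 10.1190] v=[0.5940 0.7940 -1.1800 0.7900]
Step 3: x=[5.1780 6.2360 10.6499 10.2350] v=[0.3860 1.1663 -1.7206 1.1603]
Step 4: x=[5.1960 6.3862 10.4296 10.3852] v=[0.1800 1.5019 -2.2035 1.5018]
Step 5: x=[5.1940 6.5649 10.1684 10.5658] v=[-0.0203 1.7872 -2.6123 1.8062]
Step 6: x=[5.1729 6.7660 9.8751 10.7725] v=[-0.2115 2.0105 -2.9329 2.0665]
Max displacement = 2.1960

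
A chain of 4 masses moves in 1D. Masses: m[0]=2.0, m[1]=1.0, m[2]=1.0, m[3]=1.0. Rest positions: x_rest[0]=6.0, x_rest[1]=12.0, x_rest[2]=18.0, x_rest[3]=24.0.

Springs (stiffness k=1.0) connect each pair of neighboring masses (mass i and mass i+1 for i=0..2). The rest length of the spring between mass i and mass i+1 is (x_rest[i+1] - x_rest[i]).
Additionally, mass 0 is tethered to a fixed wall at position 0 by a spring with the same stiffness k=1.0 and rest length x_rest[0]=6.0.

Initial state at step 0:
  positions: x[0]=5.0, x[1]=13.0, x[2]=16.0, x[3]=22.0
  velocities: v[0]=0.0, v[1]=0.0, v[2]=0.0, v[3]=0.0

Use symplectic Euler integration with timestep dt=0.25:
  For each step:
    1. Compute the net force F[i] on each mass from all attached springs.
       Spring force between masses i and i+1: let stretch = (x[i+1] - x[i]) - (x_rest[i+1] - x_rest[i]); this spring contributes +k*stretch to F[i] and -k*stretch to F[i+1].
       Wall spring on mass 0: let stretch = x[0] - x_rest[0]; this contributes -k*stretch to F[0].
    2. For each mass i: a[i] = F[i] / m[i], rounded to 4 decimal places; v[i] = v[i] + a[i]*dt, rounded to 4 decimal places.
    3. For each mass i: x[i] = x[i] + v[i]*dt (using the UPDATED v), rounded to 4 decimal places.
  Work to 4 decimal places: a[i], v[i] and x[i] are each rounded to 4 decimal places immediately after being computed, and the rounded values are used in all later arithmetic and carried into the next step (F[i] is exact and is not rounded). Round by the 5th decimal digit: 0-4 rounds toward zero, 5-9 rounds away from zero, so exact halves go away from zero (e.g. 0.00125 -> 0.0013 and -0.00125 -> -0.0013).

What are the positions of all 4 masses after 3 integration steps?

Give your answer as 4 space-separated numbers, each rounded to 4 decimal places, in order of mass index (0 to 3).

Answer: 5.4872 11.3975 16.9198 22.0552

Derivation:
Step 0: x=[5.0000 13.0000 16.0000 22.0000] v=[0.0000 0.0000 0.0000 0.0000]
Step 1: x=[5.0938 12.6875 16.1875 22.0000] v=[0.3750 -1.2500 0.7500 0.0000]
Step 2: x=[5.2657 12.1192 16.5195 22.0117] v=[0.6875 -2.2734 1.3281 0.0469]
Step 3: x=[5.4872 11.3975 16.9198 22.0552] v=[0.8860 -2.8867 1.6011 0.1739]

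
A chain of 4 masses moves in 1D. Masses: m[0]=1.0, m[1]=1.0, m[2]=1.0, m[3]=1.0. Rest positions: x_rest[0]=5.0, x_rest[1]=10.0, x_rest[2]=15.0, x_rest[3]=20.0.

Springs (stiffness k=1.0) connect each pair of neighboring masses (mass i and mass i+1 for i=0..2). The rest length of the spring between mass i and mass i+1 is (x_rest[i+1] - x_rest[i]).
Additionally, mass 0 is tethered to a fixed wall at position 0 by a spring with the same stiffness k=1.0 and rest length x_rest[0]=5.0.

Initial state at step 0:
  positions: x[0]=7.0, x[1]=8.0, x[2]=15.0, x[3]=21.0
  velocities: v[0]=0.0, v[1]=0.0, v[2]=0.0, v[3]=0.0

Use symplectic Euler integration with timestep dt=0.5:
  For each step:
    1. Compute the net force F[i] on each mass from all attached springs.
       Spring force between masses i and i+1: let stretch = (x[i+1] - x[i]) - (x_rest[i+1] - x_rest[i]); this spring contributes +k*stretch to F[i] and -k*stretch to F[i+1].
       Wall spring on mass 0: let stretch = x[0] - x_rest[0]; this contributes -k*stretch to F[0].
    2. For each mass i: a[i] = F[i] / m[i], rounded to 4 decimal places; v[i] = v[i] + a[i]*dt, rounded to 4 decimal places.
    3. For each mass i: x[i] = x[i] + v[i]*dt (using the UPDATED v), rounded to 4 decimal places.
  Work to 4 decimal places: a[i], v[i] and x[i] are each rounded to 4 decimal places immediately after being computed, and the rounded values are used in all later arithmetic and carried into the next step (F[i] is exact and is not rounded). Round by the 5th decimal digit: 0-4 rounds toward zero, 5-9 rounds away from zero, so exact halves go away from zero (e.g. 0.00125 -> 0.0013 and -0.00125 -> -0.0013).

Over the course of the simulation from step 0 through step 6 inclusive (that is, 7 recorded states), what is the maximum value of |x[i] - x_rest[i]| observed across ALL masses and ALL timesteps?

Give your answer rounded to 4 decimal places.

Step 0: x=[7.0000 8.0000 15.0000 21.0000] v=[0.0000 0.0000 0.0000 0.0000]
Step 1: x=[5.5000 9.5000 14.7500 20.7500] v=[-3.0000 3.0000 -0.5000 -0.5000]
Step 2: x=[3.6250 11.3125 14.6875 20.2500] v=[-3.7500 3.6250 -0.1250 -1.0000]
Step 3: x=[2.7656 12.0469 15.1719 19.6094] v=[-1.7188 1.4688 0.9688 -1.2813]
Step 4: x=[3.5352 11.2422 15.9845 19.1094] v=[1.5391 -1.6094 1.6251 -1.0001]
Step 5: x=[5.3477 9.6963 16.3927 19.0781] v=[3.6250 -3.0918 0.8164 -0.0626]
Step 6: x=[6.9105 8.7374 15.7982 19.6255] v=[3.1255 -1.9179 -1.1891 1.0947]
Max displacement = 2.2344

Answer: 2.2344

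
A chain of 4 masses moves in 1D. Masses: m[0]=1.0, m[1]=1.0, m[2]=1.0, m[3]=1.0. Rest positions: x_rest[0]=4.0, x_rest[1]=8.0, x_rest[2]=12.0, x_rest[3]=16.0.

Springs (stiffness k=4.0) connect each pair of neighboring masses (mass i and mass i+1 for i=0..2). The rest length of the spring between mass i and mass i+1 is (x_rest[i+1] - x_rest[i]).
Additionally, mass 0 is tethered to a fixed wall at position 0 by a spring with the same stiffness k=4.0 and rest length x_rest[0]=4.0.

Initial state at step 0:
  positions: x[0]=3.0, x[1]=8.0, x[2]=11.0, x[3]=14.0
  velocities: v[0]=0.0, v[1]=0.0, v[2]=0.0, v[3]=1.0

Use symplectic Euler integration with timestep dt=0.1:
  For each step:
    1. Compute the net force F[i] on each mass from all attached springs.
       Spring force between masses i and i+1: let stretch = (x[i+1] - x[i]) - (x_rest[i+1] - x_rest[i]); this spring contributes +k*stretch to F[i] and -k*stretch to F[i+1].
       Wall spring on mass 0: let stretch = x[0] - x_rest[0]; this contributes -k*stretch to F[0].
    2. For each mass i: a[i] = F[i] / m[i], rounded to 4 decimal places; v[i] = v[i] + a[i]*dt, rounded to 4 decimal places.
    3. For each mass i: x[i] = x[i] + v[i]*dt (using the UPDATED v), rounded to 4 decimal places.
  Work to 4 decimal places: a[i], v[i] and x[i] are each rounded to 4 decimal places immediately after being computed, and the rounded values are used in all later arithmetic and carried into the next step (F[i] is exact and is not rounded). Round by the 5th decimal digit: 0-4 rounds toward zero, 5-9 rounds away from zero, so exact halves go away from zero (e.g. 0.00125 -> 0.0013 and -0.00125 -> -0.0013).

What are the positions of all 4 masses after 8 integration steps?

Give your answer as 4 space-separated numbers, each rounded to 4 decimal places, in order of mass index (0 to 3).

Answer: 4.3331 6.6789 11.0655 15.6466

Derivation:
Step 0: x=[3.0000 8.0000 11.0000 14.0000] v=[0.0000 0.0000 0.0000 1.0000]
Step 1: x=[3.0800 7.9200 11.0000 14.1400] v=[0.8000 -0.8000 0.0000 1.4000]
Step 2: x=[3.2304 7.7696 11.0024 14.3144] v=[1.5040 -1.5040 0.0240 1.7440]
Step 3: x=[3.4332 7.5669 11.0080 14.5163] v=[2.0275 -2.0266 0.0557 2.0192]
Step 4: x=[3.6640 7.3365 11.0163 14.7379] v=[2.3077 -2.3036 0.0826 2.2159]
Step 5: x=[3.8951 7.1064 11.0262 14.9706] v=[2.3111 -2.3007 0.0993 2.3273]
Step 6: x=[4.0989 6.9047 11.0371 15.2056] v=[2.0376 -2.0173 0.1091 2.3495]
Step 7: x=[4.2509 6.7560 11.0495 15.4338] v=[1.5204 -1.4867 0.1235 2.2821]
Step 8: x=[4.3331 6.6789 11.0655 15.6466] v=[0.8221 -0.7713 0.1598 2.1284]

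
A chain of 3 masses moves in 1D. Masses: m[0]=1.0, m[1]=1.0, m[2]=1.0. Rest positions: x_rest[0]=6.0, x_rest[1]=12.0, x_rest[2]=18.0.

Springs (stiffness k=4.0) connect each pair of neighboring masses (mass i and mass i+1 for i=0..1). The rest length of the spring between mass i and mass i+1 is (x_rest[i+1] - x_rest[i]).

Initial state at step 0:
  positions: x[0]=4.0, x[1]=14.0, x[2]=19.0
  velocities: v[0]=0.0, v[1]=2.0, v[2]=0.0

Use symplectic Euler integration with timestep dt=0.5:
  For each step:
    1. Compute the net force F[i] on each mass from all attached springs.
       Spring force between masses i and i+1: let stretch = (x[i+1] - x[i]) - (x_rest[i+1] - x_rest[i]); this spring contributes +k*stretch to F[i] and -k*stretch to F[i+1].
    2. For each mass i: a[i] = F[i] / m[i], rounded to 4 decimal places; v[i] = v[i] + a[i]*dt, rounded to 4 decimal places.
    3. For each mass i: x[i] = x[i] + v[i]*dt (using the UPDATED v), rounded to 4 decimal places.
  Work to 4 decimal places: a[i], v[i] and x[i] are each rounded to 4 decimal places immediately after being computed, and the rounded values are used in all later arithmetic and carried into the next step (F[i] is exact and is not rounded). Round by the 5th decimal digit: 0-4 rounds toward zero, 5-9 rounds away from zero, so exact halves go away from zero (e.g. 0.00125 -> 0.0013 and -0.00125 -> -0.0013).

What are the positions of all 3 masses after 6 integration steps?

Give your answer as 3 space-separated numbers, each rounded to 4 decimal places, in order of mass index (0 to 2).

Step 0: x=[4.0000 14.0000 19.0000] v=[0.0000 2.0000 0.0000]
Step 1: x=[8.0000 10.0000 20.0000] v=[8.0000 -8.0000 2.0000]
Step 2: x=[8.0000 14.0000 17.0000] v=[0.0000 8.0000 -6.0000]
Step 3: x=[8.0000 15.0000 17.0000] v=[0.0000 2.0000 0.0000]
Step 4: x=[9.0000 11.0000 21.0000] v=[2.0000 -8.0000 8.0000]
Step 5: x=[6.0000 15.0000 21.0000] v=[-6.0000 8.0000 0.0000]
Step 6: x=[6.0000 16.0000 21.0000] v=[0.0000 2.0000 0.0000]

Answer: 6.0000 16.0000 21.0000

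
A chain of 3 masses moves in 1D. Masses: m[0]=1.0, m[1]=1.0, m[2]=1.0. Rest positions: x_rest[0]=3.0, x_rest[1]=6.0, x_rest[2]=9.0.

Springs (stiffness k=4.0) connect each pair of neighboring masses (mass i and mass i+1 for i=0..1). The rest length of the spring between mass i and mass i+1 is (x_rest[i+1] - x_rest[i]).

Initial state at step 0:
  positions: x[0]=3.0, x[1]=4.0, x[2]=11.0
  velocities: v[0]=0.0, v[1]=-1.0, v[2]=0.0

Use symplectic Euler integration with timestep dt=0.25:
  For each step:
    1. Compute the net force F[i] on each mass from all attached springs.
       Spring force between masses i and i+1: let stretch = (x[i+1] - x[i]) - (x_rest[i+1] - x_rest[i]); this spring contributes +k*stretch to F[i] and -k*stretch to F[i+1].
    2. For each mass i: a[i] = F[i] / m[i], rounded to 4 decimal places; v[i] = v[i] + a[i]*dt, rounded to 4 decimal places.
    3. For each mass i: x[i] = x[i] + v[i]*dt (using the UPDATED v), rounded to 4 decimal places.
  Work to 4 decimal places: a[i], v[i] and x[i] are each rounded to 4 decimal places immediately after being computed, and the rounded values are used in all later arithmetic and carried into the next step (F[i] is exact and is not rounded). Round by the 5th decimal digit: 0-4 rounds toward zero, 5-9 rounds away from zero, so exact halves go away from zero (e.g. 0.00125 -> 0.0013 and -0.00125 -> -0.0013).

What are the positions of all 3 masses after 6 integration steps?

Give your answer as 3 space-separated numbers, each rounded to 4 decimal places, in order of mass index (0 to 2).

Step 0: x=[3.0000 4.0000 11.0000] v=[0.0000 -1.0000 0.0000]
Step 1: x=[2.5000 5.2500 10.0000] v=[-2.0000 5.0000 -4.0000]
Step 2: x=[1.9375 7.0000 8.5625] v=[-2.2500 7.0000 -5.7500]
Step 3: x=[1.8906 7.8750 7.4844] v=[-0.1875 3.5000 -4.3125]
Step 4: x=[2.5898 7.1563 7.2539] v=[2.7969 -2.8750 -0.9219]
Step 5: x=[3.6807 5.3203 7.7490] v=[4.3634 -7.3439 1.9805]
Step 6: x=[4.4315 3.6816 8.3870] v=[3.0030 -6.5548 2.5518]

Answer: 4.4315 3.6816 8.3870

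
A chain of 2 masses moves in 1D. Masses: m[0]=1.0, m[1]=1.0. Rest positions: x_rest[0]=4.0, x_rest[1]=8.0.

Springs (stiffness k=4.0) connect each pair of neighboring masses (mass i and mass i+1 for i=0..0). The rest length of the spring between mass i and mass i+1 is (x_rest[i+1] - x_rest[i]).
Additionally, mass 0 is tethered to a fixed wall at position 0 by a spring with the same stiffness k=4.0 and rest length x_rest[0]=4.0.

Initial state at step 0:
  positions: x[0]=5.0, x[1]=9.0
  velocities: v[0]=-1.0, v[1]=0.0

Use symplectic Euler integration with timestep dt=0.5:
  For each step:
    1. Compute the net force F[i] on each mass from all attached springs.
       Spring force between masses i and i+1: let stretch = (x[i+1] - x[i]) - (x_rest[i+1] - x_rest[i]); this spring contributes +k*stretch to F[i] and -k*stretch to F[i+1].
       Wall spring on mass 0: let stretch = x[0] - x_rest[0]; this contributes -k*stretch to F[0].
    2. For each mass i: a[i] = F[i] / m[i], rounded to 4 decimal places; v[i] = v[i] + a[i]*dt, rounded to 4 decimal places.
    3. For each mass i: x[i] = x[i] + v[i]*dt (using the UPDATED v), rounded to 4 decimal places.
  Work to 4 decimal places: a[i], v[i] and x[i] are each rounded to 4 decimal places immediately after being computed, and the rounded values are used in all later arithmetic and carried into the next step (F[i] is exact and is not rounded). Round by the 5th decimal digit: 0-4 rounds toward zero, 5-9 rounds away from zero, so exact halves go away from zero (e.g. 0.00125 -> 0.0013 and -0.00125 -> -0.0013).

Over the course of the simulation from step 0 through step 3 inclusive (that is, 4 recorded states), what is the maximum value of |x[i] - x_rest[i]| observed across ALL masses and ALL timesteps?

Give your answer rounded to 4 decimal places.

Step 0: x=[5.0000 9.0000] v=[-1.0000 0.0000]
Step 1: x=[3.5000 9.0000] v=[-3.0000 0.0000]
Step 2: x=[4.0000 7.5000] v=[1.0000 -3.0000]
Step 3: x=[4.0000 6.5000] v=[0.0000 -2.0000]
Max displacement = 1.5000

Answer: 1.5000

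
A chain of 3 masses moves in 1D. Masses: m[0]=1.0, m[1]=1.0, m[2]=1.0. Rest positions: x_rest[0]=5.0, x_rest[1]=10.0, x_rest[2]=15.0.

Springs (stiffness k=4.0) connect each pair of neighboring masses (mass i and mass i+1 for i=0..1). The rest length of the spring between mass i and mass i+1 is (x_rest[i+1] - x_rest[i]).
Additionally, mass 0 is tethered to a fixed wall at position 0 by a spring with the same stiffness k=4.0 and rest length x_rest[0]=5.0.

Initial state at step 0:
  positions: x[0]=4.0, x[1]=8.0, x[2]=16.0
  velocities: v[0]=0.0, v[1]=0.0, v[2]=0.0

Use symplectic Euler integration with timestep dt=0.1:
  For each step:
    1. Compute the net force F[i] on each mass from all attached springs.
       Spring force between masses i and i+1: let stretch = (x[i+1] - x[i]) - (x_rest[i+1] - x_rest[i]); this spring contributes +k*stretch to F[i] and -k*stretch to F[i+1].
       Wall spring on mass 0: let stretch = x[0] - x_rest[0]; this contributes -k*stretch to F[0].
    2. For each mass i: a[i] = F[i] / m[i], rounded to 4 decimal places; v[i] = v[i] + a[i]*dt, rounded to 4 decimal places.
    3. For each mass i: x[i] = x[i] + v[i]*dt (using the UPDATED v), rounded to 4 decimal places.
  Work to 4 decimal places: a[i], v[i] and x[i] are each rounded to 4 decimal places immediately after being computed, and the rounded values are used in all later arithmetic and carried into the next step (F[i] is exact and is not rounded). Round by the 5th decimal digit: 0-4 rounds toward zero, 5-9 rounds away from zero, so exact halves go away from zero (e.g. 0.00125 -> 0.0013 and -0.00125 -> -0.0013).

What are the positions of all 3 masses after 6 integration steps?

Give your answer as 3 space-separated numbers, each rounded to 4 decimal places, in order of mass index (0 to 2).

Answer: 4.3538 10.2939 14.1729

Derivation:
Step 0: x=[4.0000 8.0000 16.0000] v=[0.0000 0.0000 0.0000]
Step 1: x=[4.0000 8.1600 15.8800] v=[0.0000 1.6000 -1.2000]
Step 2: x=[4.0064 8.4624 15.6512] v=[0.0640 3.0240 -2.2880]
Step 3: x=[4.0308 8.8741 15.3349] v=[0.2438 4.1171 -3.1635]
Step 4: x=[4.0877 9.3505 14.9601] v=[0.5688 4.7641 -3.7478]
Step 5: x=[4.1916 9.8408 14.5609] v=[1.0388 4.9028 -3.9916]
Step 6: x=[4.3538 10.2939 14.1729] v=[1.6218 4.5312 -3.8796]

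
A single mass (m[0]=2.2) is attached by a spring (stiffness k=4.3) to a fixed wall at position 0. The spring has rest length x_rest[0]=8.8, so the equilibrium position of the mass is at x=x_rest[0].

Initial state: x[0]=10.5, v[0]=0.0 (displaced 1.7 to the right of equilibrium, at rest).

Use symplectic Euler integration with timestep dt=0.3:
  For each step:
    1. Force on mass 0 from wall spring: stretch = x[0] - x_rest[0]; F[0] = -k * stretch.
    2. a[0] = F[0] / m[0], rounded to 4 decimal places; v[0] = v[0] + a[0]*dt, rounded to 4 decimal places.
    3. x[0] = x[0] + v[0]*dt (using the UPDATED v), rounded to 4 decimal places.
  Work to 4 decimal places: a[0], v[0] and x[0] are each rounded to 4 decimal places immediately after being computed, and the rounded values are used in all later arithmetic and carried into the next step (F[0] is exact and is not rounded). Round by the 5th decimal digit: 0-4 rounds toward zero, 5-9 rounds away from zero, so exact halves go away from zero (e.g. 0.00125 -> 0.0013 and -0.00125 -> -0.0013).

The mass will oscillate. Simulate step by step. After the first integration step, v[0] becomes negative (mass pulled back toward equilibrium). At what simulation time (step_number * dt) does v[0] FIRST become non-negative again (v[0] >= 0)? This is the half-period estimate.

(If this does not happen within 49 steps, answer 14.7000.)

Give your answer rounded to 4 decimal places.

Step 0: x=[10.5000] v=[0.0000]
Step 1: x=[10.2010] v=[-0.9968]
Step 2: x=[9.6555] v=[-1.8183]
Step 3: x=[8.9595] v=[-2.3199]
Step 4: x=[8.2355] v=[-2.4134]
Step 5: x=[7.6108] v=[-2.0824]
Step 6: x=[7.1953] v=[-1.3851]
Step 7: x=[7.0620] v=[-0.4442]
Step 8: x=[7.2345] v=[0.5749]
First v>=0 after going negative at step 8, time=2.4000

Answer: 2.4000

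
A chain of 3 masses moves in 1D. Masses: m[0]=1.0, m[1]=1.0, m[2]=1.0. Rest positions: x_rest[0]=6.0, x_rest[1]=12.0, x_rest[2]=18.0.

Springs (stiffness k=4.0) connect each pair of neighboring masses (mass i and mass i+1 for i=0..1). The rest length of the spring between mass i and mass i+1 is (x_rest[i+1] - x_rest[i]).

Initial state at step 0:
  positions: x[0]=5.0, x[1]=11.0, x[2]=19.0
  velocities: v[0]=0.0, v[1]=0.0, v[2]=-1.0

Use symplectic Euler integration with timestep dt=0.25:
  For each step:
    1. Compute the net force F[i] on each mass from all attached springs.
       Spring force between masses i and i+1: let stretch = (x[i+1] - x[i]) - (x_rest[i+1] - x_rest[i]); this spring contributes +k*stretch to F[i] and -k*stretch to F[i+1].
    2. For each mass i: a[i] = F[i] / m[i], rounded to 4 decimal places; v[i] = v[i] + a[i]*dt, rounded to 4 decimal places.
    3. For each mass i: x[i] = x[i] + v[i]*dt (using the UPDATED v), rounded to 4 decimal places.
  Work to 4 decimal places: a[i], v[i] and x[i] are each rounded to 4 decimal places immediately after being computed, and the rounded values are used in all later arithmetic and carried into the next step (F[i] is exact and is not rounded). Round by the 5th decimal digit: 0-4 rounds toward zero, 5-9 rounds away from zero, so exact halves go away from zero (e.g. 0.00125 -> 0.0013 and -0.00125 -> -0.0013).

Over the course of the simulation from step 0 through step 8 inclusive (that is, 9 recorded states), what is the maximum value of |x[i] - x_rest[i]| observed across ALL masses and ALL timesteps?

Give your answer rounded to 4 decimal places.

Answer: 1.7773

Derivation:
Step 0: x=[5.0000 11.0000 19.0000] v=[0.0000 0.0000 -1.0000]
Step 1: x=[5.0000 11.5000 18.2500] v=[0.0000 2.0000 -3.0000]
Step 2: x=[5.1250 12.0625 17.3125] v=[0.5000 2.2500 -3.7500]
Step 3: x=[5.4844 12.2031 16.5625] v=[1.4375 0.5625 -3.0000]
Step 4: x=[6.0235 11.7539 16.2227] v=[2.1562 -1.7968 -1.3594]
Step 5: x=[6.4952 10.9893 16.2657] v=[1.8866 -3.0584 0.1718]
Step 6: x=[6.5904 10.4203 16.4896] v=[0.3807 -2.2761 0.8954]
Step 7: x=[6.1431 10.4111 16.6961] v=[-1.7894 -0.0367 0.8261]
Step 8: x=[5.2628 10.9062 16.8314] v=[-3.5214 1.9803 0.5411]
Max displacement = 1.7773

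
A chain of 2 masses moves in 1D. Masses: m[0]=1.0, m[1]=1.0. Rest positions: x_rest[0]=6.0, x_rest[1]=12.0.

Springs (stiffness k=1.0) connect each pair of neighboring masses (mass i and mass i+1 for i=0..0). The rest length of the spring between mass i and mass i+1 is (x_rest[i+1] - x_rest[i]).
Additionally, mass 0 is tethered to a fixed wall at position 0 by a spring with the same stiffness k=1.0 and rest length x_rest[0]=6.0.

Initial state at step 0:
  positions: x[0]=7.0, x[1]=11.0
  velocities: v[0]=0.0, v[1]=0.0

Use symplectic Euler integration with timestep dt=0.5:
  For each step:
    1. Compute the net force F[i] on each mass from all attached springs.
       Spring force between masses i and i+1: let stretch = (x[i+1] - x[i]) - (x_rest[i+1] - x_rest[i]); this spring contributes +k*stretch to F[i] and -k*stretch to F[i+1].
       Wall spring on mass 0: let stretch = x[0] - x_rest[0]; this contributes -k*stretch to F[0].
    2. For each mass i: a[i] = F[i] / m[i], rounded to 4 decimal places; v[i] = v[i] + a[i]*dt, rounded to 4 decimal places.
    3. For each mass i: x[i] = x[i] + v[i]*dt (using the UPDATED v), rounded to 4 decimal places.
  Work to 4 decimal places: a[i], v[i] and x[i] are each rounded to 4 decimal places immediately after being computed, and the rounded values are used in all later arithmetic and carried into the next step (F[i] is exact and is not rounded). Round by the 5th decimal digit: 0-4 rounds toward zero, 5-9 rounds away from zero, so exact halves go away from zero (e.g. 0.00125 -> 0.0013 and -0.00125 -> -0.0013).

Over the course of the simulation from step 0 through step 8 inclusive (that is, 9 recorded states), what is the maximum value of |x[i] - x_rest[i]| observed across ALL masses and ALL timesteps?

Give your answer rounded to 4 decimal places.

Answer: 1.3982

Derivation:
Step 0: x=[7.0000 11.0000] v=[0.0000 0.0000]
Step 1: x=[6.2500 11.5000] v=[-1.5000 1.0000]
Step 2: x=[5.2500 12.1875] v=[-2.0000 1.3750]
Step 3: x=[4.6719 12.6407] v=[-1.1563 0.9063]
Step 4: x=[4.9180 12.6017] v=[0.4922 -0.0781]
Step 5: x=[5.8556 12.1417] v=[1.8751 -0.9200]
Step 6: x=[6.9008 11.6102] v=[2.0904 -1.0631]
Step 7: x=[7.3982 11.4013] v=[0.9947 -0.4178]
Step 8: x=[7.0468 11.6917] v=[-0.7029 0.5807]
Max displacement = 1.3982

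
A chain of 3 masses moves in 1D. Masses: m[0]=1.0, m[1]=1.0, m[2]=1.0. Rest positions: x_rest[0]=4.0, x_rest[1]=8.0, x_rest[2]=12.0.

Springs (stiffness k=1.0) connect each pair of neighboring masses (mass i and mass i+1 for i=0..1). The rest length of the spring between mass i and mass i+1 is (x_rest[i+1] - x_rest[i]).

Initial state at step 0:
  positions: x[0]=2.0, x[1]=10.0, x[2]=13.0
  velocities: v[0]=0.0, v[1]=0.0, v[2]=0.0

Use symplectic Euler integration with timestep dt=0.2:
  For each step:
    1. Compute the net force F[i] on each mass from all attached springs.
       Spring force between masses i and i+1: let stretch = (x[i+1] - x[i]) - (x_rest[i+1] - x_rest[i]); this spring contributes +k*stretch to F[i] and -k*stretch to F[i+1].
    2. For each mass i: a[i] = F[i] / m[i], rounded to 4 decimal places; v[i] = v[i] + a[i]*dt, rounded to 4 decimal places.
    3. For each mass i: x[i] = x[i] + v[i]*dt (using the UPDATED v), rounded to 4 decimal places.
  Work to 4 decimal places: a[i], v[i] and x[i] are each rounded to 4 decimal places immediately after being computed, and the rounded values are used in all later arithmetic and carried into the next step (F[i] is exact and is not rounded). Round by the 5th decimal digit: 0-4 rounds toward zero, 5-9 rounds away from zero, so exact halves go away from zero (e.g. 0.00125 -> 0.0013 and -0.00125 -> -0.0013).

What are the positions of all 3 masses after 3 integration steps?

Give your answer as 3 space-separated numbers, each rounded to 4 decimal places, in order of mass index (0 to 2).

Step 0: x=[2.0000 10.0000 13.0000] v=[0.0000 0.0000 0.0000]
Step 1: x=[2.1600 9.8000 13.0400] v=[0.8000 -1.0000 0.2000]
Step 2: x=[2.4656 9.4240 13.1104] v=[1.5280 -1.8800 0.3520]
Step 3: x=[2.8895 8.9171 13.1933] v=[2.1197 -2.5344 0.4147]

Answer: 2.8895 8.9171 13.1933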